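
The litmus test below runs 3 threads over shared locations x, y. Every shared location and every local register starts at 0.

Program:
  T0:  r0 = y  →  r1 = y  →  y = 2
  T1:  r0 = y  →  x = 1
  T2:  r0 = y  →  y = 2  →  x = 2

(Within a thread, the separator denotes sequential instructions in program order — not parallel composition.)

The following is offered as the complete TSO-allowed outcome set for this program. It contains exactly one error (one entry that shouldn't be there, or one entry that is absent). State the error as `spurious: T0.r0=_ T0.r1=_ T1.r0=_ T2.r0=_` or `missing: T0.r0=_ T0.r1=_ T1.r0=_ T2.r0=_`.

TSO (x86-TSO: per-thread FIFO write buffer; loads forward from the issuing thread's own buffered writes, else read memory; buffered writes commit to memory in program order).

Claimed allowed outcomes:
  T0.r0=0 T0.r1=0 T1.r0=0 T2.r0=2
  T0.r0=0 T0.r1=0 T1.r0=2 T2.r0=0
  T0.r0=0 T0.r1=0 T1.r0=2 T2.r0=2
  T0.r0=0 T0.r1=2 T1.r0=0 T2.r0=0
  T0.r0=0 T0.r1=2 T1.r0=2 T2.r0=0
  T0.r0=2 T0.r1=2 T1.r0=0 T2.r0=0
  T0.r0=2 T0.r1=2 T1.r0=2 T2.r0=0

outcome vector order: (T0.r0,T0.r1,T1.r0,T2.r0)
TSO: 8 outcomes — {0000, 0002, 0020, 0022, 0200, 0220, 2200, 2220}
TSO∖claimed = {0000}

missing: T0.r0=0 T0.r1=0 T1.r0=0 T2.r0=0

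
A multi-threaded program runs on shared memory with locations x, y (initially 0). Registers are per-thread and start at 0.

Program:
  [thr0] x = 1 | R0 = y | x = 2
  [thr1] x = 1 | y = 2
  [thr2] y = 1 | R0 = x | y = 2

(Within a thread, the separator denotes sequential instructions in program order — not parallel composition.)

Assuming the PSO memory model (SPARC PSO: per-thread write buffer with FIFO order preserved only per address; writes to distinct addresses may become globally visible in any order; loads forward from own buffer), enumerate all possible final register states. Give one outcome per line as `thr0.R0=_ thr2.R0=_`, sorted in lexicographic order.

outcome vector order: (thr0.R0,thr2.R0)
|PSO outcomes| = 9

thr0.R0=0 thr2.R0=0
thr0.R0=0 thr2.R0=1
thr0.R0=0 thr2.R0=2
thr0.R0=1 thr2.R0=0
thr0.R0=1 thr2.R0=1
thr0.R0=1 thr2.R0=2
thr0.R0=2 thr2.R0=0
thr0.R0=2 thr2.R0=1
thr0.R0=2 thr2.R0=2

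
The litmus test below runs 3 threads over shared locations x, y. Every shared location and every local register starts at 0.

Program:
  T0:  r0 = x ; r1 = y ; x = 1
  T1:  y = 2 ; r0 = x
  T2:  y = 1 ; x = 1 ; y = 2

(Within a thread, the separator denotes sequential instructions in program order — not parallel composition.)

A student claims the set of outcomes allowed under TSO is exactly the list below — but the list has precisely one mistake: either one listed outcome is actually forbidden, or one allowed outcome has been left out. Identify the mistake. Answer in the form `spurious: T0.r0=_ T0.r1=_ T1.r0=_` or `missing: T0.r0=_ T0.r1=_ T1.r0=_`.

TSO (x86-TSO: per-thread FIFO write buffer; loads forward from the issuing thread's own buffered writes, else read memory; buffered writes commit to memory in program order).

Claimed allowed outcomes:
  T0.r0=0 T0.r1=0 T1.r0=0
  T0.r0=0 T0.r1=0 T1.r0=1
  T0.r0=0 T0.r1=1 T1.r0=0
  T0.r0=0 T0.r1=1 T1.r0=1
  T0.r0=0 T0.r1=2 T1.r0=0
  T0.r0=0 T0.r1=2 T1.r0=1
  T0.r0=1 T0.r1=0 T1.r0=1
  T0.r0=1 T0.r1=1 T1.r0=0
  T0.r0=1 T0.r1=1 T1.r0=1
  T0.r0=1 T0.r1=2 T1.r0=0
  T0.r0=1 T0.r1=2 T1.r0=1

outcome vector order: (T0.r0,T0.r1,T1.r0)
[TSO] allowed = {000; 001; 010; 011; 020; 021; 110; 111; 120; 121}
claimed∖TSO = {101}

spurious: T0.r0=1 T0.r1=0 T1.r0=1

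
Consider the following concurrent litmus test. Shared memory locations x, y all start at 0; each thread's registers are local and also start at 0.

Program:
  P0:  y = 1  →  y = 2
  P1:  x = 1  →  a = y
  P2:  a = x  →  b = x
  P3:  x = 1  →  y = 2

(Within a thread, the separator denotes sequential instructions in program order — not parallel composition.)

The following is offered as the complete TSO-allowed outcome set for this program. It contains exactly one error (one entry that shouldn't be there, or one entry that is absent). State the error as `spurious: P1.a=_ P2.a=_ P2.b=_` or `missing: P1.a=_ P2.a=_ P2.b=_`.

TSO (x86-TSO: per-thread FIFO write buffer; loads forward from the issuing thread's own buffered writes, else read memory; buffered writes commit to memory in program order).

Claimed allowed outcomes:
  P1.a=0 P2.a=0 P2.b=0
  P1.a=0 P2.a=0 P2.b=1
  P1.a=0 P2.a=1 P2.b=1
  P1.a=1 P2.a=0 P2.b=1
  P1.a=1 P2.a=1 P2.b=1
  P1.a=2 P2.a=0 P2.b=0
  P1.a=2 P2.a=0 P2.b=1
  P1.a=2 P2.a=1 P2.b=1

outcome vector order: (P1.a,P2.a,P2.b)
[TSO] allowed = {0/0/0, 0/0/1, 0/1/1, 1/0/0, 1/0/1, 1/1/1, 2/0/0, 2/0/1, 2/1/1}
TSO∖claimed = {1/0/0}

missing: P1.a=1 P2.a=0 P2.b=0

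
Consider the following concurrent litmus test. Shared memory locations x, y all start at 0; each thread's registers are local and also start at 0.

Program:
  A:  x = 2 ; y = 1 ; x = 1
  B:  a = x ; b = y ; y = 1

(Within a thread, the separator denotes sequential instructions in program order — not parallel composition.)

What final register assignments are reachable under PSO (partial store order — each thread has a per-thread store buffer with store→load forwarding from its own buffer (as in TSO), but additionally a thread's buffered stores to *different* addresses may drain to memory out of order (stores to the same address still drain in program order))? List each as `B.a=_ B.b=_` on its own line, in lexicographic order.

B.a=0 B.b=0
B.a=0 B.b=1
B.a=1 B.b=0
B.a=1 B.b=1
B.a=2 B.b=0
B.a=2 B.b=1

outcome vector order: (B.a,B.b)
|PSO outcomes| = 6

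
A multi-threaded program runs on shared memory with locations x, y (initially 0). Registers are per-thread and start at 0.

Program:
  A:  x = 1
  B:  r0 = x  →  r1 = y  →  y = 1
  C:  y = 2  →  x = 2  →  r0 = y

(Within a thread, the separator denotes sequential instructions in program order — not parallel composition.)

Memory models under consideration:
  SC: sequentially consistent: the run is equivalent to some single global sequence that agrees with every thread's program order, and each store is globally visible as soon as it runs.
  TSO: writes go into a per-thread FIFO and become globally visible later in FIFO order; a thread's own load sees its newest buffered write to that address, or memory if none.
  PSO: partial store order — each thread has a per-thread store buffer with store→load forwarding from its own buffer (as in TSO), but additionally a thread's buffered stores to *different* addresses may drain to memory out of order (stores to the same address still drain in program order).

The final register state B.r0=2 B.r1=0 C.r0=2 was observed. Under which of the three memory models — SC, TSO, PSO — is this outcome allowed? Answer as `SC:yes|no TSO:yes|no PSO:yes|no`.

outcome vector order: (B.r0,B.r1,C.r0)
under SC → <0 0 1>; <0 0 2>; <0 2 1>; <0 2 2>; <1 0 1>; <1 0 2>; <1 2 1>; <1 2 2>; <2 2 1>; <2 2 2>
under TSO → <0 0 1>; <0 0 2>; <0 2 1>; <0 2 2>; <1 0 1>; <1 0 2>; <1 2 1>; <1 2 2>; <2 2 1>; <2 2 2>
under PSO → <0 0 1>; <0 0 2>; <0 2 1>; <0 2 2>; <1 0 1>; <1 0 2>; <1 2 1>; <1 2 2>; <2 0 1>; <2 0 2>; <2 2 1>; <2 2 2>
target <2 0 2> ∈ {PSO}

SC:no TSO:no PSO:yes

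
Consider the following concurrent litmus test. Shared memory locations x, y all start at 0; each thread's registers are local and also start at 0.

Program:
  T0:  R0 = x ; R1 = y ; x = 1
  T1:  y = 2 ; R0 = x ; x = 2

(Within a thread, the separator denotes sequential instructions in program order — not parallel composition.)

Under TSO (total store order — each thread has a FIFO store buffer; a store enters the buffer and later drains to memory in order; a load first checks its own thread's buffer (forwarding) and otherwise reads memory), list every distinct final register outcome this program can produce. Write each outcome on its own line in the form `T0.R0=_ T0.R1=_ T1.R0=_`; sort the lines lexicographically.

outcome vector order: (T0.R0,T0.R1,T1.R0)
|TSO outcomes| = 5

T0.R0=0 T0.R1=0 T1.R0=0
T0.R0=0 T0.R1=0 T1.R0=1
T0.R0=0 T0.R1=2 T1.R0=0
T0.R0=0 T0.R1=2 T1.R0=1
T0.R0=2 T0.R1=2 T1.R0=0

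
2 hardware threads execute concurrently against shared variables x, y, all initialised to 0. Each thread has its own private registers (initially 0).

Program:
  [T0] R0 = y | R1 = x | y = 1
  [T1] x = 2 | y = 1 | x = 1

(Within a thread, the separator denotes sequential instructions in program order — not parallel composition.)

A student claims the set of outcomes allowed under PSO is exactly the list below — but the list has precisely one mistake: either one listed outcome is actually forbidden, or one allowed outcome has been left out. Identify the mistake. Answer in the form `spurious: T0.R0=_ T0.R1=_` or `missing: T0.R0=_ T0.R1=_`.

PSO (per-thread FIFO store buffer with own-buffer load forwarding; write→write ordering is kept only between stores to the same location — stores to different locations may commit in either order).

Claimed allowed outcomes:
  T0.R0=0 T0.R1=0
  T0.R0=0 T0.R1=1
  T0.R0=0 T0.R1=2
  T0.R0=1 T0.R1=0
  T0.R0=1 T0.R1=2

missing: T0.R0=1 T0.R1=1

outcome vector order: (T0.R0,T0.R1)
PSO: 6 outcomes — {00, 01, 02, 10, 11, 12}
PSO∖claimed = {11}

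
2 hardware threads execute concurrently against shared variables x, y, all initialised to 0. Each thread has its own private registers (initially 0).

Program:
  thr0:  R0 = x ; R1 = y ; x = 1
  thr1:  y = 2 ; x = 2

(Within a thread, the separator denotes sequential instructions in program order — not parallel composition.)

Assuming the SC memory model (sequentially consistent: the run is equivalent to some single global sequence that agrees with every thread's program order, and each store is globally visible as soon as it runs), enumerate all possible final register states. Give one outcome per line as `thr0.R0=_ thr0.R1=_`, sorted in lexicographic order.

outcome vector order: (thr0.R0,thr0.R1)
|SC outcomes| = 3

thr0.R0=0 thr0.R1=0
thr0.R0=0 thr0.R1=2
thr0.R0=2 thr0.R1=2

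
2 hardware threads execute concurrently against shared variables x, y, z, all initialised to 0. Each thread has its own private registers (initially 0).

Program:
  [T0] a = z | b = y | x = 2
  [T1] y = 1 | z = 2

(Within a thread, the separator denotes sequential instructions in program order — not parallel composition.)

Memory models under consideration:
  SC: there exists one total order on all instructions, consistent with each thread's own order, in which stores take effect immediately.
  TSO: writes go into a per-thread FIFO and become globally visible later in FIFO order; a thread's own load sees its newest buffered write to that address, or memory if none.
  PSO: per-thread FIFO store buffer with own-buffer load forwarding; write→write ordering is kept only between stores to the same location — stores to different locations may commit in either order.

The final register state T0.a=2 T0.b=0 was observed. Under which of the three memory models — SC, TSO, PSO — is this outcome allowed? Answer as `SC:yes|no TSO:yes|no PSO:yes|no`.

SC:no TSO:no PSO:yes

outcome vector order: (T0.a,T0.b)
SC (3): 00 01 21
TSO (3): 00 01 21
PSO (4): 00 01 20 21
target 20 ∈ {PSO}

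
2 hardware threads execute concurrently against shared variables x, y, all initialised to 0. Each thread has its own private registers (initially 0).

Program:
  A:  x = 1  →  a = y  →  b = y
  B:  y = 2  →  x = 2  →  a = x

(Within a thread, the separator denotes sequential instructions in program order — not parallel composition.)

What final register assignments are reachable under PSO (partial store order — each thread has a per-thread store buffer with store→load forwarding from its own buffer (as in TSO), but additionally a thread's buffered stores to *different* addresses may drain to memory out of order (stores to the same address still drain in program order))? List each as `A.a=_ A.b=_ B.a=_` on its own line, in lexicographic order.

A.a=0 A.b=0 B.a=1
A.a=0 A.b=0 B.a=2
A.a=0 A.b=2 B.a=1
A.a=0 A.b=2 B.a=2
A.a=2 A.b=2 B.a=1
A.a=2 A.b=2 B.a=2

outcome vector order: (A.a,A.b,B.a)
|PSO outcomes| = 6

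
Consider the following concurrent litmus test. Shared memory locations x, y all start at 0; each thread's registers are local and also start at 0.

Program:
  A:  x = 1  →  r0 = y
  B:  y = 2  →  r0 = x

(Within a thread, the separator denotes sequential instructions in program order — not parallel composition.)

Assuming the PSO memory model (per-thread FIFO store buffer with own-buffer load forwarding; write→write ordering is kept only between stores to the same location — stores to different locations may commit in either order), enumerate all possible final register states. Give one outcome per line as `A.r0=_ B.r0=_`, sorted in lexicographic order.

A.r0=0 B.r0=0
A.r0=0 B.r0=1
A.r0=2 B.r0=0
A.r0=2 B.r0=1

outcome vector order: (A.r0,B.r0)
|PSO outcomes| = 4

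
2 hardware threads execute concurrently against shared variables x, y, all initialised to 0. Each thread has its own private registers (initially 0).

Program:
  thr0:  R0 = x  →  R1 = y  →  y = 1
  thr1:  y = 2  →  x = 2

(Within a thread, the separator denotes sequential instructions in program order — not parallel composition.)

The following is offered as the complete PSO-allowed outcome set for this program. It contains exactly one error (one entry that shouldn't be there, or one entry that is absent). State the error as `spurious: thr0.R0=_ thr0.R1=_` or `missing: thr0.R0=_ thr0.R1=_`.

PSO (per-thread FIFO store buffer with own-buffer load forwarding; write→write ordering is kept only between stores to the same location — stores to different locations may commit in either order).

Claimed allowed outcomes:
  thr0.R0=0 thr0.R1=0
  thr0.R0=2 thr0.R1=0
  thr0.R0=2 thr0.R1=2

missing: thr0.R0=0 thr0.R1=2

outcome vector order: (thr0.R0,thr0.R1)
under PSO → (0,0); (0,2); (2,0); (2,2)
PSO∖claimed = {(0,2)}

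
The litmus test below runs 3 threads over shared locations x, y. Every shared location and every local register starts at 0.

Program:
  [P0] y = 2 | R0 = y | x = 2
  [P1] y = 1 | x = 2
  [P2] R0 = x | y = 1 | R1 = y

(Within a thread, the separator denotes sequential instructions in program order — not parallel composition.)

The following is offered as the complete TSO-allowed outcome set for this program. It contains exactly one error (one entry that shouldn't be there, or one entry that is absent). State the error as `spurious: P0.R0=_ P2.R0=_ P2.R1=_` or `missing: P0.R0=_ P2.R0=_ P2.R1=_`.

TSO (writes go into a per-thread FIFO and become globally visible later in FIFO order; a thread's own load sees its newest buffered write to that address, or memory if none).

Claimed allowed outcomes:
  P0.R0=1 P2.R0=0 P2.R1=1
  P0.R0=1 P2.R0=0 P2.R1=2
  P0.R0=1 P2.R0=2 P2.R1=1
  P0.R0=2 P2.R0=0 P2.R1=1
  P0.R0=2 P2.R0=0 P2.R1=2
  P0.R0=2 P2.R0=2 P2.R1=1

missing: P0.R0=2 P2.R0=2 P2.R1=2

outcome vector order: (P0.R0,P2.R0,P2.R1)
TSO: 7 outcomes — {(1,0,1) (1,0,2) (1,2,1) (2,0,1) (2,0,2) (2,2,1) (2,2,2)}
TSO∖claimed = {(2,2,2)}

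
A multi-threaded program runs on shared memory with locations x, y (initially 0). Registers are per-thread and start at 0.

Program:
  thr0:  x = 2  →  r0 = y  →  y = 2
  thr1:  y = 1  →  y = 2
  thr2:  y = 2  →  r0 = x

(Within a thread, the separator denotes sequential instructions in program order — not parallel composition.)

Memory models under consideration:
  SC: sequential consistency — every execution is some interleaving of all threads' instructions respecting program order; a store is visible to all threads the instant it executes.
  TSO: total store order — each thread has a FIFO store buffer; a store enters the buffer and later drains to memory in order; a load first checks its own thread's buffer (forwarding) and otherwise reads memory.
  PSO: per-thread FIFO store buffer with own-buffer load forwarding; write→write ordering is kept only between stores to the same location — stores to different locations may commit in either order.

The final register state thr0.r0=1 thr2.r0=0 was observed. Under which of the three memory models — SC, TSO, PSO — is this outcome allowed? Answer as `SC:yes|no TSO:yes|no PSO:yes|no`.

outcome vector order: (thr0.r0,thr2.r0)
SC (5): 0/2, 1/0, 1/2, 2/0, 2/2
TSO (6): 0/0, 0/2, 1/0, 1/2, 2/0, 2/2
PSO (6): 0/0, 0/2, 1/0, 1/2, 2/0, 2/2
target 1/0 ∈ {SC,TSO,PSO}

SC:yes TSO:yes PSO:yes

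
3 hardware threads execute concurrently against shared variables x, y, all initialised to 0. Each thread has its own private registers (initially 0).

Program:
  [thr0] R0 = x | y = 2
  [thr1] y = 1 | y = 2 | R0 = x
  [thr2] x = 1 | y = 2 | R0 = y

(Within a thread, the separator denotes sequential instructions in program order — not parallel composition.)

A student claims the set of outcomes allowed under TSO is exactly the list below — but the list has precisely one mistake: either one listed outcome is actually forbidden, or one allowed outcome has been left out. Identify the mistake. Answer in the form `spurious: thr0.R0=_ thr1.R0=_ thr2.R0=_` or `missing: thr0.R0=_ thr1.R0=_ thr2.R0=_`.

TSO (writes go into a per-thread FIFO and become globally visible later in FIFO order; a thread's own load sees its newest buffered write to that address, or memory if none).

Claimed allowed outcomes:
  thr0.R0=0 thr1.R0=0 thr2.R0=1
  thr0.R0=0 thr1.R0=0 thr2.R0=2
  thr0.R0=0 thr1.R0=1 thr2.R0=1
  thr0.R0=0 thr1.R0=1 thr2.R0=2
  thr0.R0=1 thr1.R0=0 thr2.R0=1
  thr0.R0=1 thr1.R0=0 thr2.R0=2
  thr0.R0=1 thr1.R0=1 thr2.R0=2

missing: thr0.R0=1 thr1.R0=1 thr2.R0=1

outcome vector order: (thr0.R0,thr1.R0,thr2.R0)
TSO: 8 outcomes — {(0,0,1) (0,0,2) (0,1,1) (0,1,2) (1,0,1) (1,0,2) (1,1,1) (1,1,2)}
TSO∖claimed = {(1,1,1)}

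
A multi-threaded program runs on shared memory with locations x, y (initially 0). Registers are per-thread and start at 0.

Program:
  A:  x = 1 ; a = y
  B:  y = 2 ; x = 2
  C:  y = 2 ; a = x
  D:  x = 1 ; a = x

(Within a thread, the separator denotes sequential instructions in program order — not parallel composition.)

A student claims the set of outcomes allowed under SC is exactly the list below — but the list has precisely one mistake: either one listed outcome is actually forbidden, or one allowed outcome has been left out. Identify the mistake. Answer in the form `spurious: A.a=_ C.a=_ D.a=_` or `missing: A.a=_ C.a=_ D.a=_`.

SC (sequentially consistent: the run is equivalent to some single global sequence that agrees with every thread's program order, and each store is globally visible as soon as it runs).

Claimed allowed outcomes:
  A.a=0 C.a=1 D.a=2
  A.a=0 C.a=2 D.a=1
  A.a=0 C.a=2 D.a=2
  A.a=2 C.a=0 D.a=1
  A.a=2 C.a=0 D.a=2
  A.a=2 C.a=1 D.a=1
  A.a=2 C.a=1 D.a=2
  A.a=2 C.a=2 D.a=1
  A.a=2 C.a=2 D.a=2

missing: A.a=0 C.a=1 D.a=1

outcome vector order: (A.a,C.a,D.a)
under SC → (0,1,1), (0,1,2), (0,2,1), (0,2,2), (2,0,1), (2,0,2), (2,1,1), (2,1,2), (2,2,1), (2,2,2)
SC∖claimed = {(0,1,1)}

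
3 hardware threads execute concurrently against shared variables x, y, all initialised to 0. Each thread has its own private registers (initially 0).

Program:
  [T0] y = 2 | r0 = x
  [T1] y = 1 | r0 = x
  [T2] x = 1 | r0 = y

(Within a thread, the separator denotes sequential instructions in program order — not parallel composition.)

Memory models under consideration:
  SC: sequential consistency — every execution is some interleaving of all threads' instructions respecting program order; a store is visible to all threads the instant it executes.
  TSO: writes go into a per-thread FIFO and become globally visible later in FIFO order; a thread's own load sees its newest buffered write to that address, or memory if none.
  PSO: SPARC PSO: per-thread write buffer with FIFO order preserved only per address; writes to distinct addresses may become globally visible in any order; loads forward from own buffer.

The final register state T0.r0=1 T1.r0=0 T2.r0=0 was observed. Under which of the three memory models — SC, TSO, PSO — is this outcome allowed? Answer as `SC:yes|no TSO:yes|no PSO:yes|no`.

outcome vector order: (T0.r0,T1.r0,T2.r0)
[SC] allowed = {0/0/1, 0/0/2, 0/1/1, 0/1/2, 1/0/1, 1/0/2, 1/1/0, 1/1/1, 1/1/2}
[TSO] allowed = {0/0/0, 0/0/1, 0/0/2, 0/1/0, 0/1/1, 0/1/2, 1/0/0, 1/0/1, 1/0/2, 1/1/0, 1/1/1, 1/1/2}
[PSO] allowed = {0/0/0, 0/0/1, 0/0/2, 0/1/0, 0/1/1, 0/1/2, 1/0/0, 1/0/1, 1/0/2, 1/1/0, 1/1/1, 1/1/2}
target 1/0/0 ∈ {TSO,PSO}

SC:no TSO:yes PSO:yes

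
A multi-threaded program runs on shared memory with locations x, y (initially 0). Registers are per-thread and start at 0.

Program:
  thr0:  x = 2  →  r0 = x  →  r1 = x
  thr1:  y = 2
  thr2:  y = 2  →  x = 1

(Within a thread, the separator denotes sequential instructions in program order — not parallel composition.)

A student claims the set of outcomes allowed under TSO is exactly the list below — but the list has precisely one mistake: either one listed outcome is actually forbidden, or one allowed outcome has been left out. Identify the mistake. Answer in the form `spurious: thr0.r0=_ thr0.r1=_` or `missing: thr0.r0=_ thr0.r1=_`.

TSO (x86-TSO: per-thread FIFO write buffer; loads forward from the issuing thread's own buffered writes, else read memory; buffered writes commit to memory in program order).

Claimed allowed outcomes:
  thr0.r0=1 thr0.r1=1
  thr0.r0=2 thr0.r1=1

outcome vector order: (thr0.r0,thr0.r1)
[TSO] allowed = {1/1, 2/1, 2/2}
TSO∖claimed = {2/2}

missing: thr0.r0=2 thr0.r1=2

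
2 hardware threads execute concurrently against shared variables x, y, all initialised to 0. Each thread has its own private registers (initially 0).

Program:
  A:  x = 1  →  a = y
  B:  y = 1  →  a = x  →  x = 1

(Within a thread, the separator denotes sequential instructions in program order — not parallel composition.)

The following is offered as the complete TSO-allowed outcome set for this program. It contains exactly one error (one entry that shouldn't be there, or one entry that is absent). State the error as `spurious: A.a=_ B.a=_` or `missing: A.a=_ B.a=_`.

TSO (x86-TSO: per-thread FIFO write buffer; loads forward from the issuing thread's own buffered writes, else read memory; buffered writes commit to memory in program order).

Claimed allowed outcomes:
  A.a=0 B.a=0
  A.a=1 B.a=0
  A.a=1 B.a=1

outcome vector order: (A.a,B.a)
TSO (4): 00 01 10 11
TSO∖claimed = {01}

missing: A.a=0 B.a=1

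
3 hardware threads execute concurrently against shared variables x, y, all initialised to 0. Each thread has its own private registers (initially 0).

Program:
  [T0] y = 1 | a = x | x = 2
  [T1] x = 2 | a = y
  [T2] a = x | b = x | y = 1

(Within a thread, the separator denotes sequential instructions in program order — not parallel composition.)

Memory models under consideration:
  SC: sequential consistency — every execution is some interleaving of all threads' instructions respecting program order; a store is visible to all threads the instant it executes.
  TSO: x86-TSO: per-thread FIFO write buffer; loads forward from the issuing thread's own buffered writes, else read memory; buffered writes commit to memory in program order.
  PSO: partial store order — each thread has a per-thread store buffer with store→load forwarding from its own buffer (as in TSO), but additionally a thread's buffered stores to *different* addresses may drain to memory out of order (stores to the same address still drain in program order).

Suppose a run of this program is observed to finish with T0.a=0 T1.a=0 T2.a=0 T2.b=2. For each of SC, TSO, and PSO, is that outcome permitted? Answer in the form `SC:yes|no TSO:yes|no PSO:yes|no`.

outcome vector order: (T0.a,T1.a,T2.a,T2.b)
SC (9): (0,1,0,0); (0,1,0,2); (0,1,2,2); (2,0,0,0); (2,0,0,2); (2,0,2,2); (2,1,0,0); (2,1,0,2); (2,1,2,2)
TSO (12): (0,0,0,0); (0,0,0,2); (0,0,2,2); (0,1,0,0); (0,1,0,2); (0,1,2,2); (2,0,0,0); (2,0,0,2); (2,0,2,2); (2,1,0,0); (2,1,0,2); (2,1,2,2)
PSO (12): (0,0,0,0); (0,0,0,2); (0,0,2,2); (0,1,0,0); (0,1,0,2); (0,1,2,2); (2,0,0,0); (2,0,0,2); (2,0,2,2); (2,1,0,0); (2,1,0,2); (2,1,2,2)
target (0,0,0,2) ∈ {TSO,PSO}

SC:no TSO:yes PSO:yes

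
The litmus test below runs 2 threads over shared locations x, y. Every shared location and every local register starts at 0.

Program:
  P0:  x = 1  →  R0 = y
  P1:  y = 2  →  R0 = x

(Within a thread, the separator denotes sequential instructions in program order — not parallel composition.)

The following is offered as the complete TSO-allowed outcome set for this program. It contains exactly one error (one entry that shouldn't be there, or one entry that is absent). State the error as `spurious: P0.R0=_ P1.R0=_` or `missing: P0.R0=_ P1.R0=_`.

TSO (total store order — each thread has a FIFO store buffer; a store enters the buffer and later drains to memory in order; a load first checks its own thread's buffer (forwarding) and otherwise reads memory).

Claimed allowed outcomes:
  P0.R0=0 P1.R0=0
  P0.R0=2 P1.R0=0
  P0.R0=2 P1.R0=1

missing: P0.R0=0 P1.R0=1

outcome vector order: (P0.R0,P1.R0)
TSO: 4 outcomes — {0/0; 0/1; 2/0; 2/1}
TSO∖claimed = {0/1}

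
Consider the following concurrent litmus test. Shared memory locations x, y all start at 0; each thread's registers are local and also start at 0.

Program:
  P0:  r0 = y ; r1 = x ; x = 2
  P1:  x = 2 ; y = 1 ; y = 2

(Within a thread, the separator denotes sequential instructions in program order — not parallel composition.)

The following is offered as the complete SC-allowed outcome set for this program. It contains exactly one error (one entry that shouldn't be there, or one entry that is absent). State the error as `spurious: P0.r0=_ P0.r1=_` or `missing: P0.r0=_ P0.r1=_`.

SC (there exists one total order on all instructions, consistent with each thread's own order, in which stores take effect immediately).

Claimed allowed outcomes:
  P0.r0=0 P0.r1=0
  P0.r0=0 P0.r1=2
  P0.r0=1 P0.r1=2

missing: P0.r0=2 P0.r1=2

outcome vector order: (P0.r0,P0.r1)
SC: 4 outcomes — {<0 0>; <0 2>; <1 2>; <2 2>}
SC∖claimed = {<2 2>}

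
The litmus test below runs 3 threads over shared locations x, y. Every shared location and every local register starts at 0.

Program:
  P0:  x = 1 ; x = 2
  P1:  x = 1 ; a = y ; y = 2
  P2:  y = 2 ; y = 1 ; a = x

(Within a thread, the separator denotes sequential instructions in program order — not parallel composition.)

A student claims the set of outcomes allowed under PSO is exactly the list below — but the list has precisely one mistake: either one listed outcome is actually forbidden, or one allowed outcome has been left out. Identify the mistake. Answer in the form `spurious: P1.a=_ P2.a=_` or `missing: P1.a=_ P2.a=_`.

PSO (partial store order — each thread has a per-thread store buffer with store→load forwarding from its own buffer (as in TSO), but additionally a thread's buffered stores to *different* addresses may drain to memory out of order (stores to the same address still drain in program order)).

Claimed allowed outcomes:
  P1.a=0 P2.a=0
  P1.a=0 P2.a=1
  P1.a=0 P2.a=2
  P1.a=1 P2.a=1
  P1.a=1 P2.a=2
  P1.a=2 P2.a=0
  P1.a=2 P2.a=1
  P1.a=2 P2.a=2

missing: P1.a=1 P2.a=0

outcome vector order: (P1.a,P2.a)
[PSO] allowed = {(0,0), (0,1), (0,2), (1,0), (1,1), (1,2), (2,0), (2,1), (2,2)}
PSO∖claimed = {(1,0)}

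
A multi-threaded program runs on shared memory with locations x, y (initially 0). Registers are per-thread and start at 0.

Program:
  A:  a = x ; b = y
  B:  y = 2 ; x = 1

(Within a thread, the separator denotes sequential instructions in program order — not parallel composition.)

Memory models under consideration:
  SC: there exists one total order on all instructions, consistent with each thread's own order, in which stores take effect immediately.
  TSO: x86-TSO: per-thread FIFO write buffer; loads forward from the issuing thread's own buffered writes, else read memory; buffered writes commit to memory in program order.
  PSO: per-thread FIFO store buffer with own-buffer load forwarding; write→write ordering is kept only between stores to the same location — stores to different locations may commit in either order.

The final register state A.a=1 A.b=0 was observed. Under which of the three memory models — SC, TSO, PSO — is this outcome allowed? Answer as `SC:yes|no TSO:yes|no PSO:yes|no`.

outcome vector order: (A.a,A.b)
SC: 3 outcomes — {<0 0>, <0 2>, <1 2>}
TSO: 3 outcomes — {<0 0>, <0 2>, <1 2>}
PSO: 4 outcomes — {<0 0>, <0 2>, <1 0>, <1 2>}
target <1 0> ∈ {PSO}

SC:no TSO:no PSO:yes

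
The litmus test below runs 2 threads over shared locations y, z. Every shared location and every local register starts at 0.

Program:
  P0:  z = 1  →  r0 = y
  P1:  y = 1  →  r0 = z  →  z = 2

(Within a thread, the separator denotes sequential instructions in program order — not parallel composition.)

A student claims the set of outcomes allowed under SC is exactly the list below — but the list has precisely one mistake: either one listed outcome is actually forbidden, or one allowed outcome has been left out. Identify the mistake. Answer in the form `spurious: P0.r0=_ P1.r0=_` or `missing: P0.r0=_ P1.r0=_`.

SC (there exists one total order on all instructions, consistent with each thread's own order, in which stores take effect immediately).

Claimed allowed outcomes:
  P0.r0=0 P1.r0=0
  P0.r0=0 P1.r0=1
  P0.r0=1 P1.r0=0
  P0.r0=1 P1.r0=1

outcome vector order: (P0.r0,P1.r0)
SC: 3 outcomes — {01; 10; 11}
claimed∖SC = {00}

spurious: P0.r0=0 P1.r0=0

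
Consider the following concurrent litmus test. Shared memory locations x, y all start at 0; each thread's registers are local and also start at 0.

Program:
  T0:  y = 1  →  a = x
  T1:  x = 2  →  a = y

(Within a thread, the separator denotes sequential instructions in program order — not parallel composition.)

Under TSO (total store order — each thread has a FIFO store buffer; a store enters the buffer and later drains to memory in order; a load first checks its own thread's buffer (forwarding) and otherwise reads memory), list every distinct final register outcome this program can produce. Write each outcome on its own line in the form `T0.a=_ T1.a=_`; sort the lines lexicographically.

outcome vector order: (T0.a,T1.a)
|TSO outcomes| = 4

T0.a=0 T1.a=0
T0.a=0 T1.a=1
T0.a=2 T1.a=0
T0.a=2 T1.a=1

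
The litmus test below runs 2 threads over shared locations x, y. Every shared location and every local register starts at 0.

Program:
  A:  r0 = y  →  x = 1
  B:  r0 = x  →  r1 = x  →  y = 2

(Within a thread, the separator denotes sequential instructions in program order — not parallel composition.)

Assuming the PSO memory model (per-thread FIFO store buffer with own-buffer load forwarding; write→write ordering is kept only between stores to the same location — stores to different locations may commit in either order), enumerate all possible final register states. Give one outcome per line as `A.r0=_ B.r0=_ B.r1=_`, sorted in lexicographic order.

A.r0=0 B.r0=0 B.r1=0
A.r0=0 B.r0=0 B.r1=1
A.r0=0 B.r0=1 B.r1=1
A.r0=2 B.r0=0 B.r1=0

outcome vector order: (A.r0,B.r0,B.r1)
|PSO outcomes| = 4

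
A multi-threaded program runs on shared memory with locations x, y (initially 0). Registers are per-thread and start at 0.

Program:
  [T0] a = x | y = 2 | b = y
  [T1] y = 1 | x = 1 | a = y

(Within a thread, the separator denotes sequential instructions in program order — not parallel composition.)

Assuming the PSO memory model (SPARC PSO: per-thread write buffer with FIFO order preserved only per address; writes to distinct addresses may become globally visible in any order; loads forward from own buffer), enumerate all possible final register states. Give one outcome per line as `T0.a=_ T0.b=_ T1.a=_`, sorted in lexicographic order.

outcome vector order: (T0.a,T0.b,T1.a)
|PSO outcomes| = 6

T0.a=0 T0.b=1 T1.a=1
T0.a=0 T0.b=2 T1.a=1
T0.a=0 T0.b=2 T1.a=2
T0.a=1 T0.b=1 T1.a=1
T0.a=1 T0.b=2 T1.a=1
T0.a=1 T0.b=2 T1.a=2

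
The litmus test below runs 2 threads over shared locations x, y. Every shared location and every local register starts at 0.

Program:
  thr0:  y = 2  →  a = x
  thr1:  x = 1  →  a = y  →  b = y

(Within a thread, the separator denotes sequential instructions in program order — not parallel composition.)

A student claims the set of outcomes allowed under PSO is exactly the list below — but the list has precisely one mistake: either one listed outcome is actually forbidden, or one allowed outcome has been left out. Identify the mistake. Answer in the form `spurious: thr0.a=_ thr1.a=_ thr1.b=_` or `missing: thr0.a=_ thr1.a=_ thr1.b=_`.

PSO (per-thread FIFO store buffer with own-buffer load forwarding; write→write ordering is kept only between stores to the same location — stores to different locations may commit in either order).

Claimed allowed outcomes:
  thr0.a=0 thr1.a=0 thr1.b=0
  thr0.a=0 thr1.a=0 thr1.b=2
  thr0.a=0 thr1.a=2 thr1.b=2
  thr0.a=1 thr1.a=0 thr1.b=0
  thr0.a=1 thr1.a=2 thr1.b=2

outcome vector order: (thr0.a,thr1.a,thr1.b)
[PSO] allowed = {<0 0 0>, <0 0 2>, <0 2 2>, <1 0 0>, <1 0 2>, <1 2 2>}
PSO∖claimed = {<1 0 2>}

missing: thr0.a=1 thr1.a=0 thr1.b=2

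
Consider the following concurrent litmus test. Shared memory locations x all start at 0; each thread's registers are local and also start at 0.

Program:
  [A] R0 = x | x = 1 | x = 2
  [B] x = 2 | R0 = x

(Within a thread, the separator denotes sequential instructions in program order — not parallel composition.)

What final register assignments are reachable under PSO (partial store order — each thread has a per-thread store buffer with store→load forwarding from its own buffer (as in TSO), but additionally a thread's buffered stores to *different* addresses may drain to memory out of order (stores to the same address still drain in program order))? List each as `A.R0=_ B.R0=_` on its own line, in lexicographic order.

outcome vector order: (A.R0,B.R0)
|PSO outcomes| = 4

A.R0=0 B.R0=1
A.R0=0 B.R0=2
A.R0=2 B.R0=1
A.R0=2 B.R0=2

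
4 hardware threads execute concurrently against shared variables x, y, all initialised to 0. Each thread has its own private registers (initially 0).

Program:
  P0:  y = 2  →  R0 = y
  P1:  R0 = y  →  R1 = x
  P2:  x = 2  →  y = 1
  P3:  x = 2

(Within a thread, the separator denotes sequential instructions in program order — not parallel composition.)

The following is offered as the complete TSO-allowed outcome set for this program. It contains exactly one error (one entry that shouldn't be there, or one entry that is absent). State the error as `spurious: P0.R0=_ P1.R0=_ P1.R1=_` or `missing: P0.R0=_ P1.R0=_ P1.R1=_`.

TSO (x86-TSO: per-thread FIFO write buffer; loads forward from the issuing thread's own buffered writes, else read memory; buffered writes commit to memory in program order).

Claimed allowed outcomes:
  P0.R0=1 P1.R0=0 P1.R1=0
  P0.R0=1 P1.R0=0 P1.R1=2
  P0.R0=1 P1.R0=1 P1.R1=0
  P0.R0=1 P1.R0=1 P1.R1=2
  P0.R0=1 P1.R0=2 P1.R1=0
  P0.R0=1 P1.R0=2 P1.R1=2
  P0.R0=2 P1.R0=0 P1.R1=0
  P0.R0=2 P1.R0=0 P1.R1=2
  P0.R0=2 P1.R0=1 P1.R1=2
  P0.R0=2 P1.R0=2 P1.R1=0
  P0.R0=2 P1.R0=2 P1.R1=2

spurious: P0.R0=1 P1.R0=1 P1.R1=0

outcome vector order: (P0.R0,P1.R0,P1.R1)
TSO: 10 outcomes — {<1 0 0>; <1 0 2>; <1 1 2>; <1 2 0>; <1 2 2>; <2 0 0>; <2 0 2>; <2 1 2>; <2 2 0>; <2 2 2>}
claimed∖TSO = {<1 1 0>}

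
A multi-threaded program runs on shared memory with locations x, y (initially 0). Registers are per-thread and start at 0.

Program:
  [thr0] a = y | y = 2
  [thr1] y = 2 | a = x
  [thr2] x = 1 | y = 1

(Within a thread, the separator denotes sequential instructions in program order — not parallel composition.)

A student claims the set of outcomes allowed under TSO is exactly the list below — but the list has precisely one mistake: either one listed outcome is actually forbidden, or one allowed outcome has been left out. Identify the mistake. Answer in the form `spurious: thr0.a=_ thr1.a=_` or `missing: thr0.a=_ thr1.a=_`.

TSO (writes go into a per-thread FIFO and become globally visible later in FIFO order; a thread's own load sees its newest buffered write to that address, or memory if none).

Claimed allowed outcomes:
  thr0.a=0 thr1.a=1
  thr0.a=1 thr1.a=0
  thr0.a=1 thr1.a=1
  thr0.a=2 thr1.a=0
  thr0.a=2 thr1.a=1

missing: thr0.a=0 thr1.a=0

outcome vector order: (thr0.a,thr1.a)
TSO (6): <0 0>; <0 1>; <1 0>; <1 1>; <2 0>; <2 1>
TSO∖claimed = {<0 0>}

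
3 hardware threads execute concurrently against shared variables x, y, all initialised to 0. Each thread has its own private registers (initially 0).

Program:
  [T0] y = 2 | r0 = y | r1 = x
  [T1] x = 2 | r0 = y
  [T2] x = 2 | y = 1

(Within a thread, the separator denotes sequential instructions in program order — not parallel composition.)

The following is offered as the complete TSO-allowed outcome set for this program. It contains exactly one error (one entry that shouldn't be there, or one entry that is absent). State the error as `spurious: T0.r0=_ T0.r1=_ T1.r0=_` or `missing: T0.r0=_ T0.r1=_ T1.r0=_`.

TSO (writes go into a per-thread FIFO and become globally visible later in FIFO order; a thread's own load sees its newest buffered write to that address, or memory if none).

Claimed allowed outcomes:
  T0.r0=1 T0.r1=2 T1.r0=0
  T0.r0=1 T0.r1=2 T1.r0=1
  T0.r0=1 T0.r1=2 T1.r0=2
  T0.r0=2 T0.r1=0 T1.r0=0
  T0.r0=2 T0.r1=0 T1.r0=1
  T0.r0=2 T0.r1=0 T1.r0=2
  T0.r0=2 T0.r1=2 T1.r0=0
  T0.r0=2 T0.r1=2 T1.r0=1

missing: T0.r0=2 T0.r1=2 T1.r0=2

outcome vector order: (T0.r0,T0.r1,T1.r0)
TSO (9): 1/2/0 1/2/1 1/2/2 2/0/0 2/0/1 2/0/2 2/2/0 2/2/1 2/2/2
TSO∖claimed = {2/2/2}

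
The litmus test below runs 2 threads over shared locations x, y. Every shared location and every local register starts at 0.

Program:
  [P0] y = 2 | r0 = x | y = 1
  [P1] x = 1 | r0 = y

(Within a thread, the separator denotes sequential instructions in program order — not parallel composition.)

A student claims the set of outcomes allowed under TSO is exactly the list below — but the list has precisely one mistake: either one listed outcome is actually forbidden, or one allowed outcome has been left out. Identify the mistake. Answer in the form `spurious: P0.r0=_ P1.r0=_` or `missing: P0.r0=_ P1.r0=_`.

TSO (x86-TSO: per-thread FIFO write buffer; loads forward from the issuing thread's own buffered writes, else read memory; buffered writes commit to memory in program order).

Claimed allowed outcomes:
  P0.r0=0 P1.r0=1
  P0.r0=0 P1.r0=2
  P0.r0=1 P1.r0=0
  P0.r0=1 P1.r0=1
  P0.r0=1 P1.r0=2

missing: P0.r0=0 P1.r0=0

outcome vector order: (P0.r0,P1.r0)
TSO: 6 outcomes — {<0 0>; <0 1>; <0 2>; <1 0>; <1 1>; <1 2>}
TSO∖claimed = {<0 0>}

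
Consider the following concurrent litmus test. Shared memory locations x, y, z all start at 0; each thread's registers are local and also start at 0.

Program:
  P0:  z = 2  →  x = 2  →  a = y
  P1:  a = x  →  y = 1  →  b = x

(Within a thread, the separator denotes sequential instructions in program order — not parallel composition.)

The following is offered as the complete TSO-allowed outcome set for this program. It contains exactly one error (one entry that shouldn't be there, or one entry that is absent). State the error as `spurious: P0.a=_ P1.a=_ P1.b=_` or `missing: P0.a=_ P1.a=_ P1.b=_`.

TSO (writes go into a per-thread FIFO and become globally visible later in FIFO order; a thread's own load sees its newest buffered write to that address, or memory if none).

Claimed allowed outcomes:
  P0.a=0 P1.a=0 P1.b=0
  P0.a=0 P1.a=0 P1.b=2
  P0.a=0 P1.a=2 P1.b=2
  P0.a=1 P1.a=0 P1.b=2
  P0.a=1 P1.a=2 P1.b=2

outcome vector order: (P0.a,P1.a,P1.b)
under TSO → 000; 002; 022; 100; 102; 122
TSO∖claimed = {100}

missing: P0.a=1 P1.a=0 P1.b=0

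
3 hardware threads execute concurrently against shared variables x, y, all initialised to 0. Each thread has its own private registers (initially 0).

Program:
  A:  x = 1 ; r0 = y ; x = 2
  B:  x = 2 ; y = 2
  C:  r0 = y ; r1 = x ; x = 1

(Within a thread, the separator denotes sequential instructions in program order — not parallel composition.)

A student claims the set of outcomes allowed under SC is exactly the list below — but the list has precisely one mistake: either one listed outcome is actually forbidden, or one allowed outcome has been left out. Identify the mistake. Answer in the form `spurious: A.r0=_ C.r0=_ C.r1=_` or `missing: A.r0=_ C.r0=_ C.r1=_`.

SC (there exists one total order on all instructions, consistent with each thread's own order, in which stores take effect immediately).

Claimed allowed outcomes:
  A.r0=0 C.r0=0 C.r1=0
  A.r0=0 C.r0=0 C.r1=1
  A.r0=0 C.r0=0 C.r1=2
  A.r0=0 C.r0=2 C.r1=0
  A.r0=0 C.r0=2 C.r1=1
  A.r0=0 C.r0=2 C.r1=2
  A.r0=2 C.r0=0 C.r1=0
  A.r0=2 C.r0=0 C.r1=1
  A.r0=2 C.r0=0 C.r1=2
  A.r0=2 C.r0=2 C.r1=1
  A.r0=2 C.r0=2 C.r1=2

outcome vector order: (A.r0,C.r0,C.r1)
SC: 10 outcomes — {0/0/0, 0/0/1, 0/0/2, 0/2/1, 0/2/2, 2/0/0, 2/0/1, 2/0/2, 2/2/1, 2/2/2}
claimed∖SC = {0/2/0}

spurious: A.r0=0 C.r0=2 C.r1=0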